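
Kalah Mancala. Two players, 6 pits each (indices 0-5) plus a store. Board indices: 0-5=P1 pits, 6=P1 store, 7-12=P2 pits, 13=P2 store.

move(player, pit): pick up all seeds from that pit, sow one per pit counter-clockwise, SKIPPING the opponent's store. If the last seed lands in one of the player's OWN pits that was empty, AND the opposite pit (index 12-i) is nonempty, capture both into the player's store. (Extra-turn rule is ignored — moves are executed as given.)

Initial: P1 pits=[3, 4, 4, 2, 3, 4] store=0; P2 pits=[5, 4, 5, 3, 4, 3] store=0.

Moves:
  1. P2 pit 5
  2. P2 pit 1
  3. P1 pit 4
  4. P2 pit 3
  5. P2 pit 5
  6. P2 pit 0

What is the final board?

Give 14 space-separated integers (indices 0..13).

Answer: 1 5 4 2 0 5 1 0 1 7 1 7 1 9

Derivation:
Move 1: P2 pit5 -> P1=[4,5,4,2,3,4](0) P2=[5,4,5,3,4,0](1)
Move 2: P2 pit1 -> P1=[0,5,4,2,3,4](0) P2=[5,0,6,4,5,0](6)
Move 3: P1 pit4 -> P1=[0,5,4,2,0,5](1) P2=[6,0,6,4,5,0](6)
Move 4: P2 pit3 -> P1=[1,5,4,2,0,5](1) P2=[6,0,6,0,6,1](7)
Move 5: P2 pit5 -> P1=[1,5,4,2,0,5](1) P2=[6,0,6,0,6,0](8)
Move 6: P2 pit0 -> P1=[1,5,4,2,0,5](1) P2=[0,1,7,1,7,1](9)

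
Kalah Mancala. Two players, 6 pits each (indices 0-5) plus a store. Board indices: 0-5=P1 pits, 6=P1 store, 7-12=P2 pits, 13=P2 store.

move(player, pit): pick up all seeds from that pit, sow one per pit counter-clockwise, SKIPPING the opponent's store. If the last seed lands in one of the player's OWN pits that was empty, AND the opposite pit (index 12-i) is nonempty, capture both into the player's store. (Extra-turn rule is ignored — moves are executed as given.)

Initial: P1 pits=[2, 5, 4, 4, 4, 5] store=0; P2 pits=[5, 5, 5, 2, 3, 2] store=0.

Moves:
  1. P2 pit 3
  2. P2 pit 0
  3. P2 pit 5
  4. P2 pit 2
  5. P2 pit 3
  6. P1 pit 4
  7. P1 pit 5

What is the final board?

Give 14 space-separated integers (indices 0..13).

Answer: 4 7 5 4 0 0 2 2 8 1 1 8 2 2

Derivation:
Move 1: P2 pit3 -> P1=[2,5,4,4,4,5](0) P2=[5,5,5,0,4,3](0)
Move 2: P2 pit0 -> P1=[2,5,4,4,4,5](0) P2=[0,6,6,1,5,4](0)
Move 3: P2 pit5 -> P1=[3,6,5,4,4,5](0) P2=[0,6,6,1,5,0](1)
Move 4: P2 pit2 -> P1=[4,7,5,4,4,5](0) P2=[0,6,0,2,6,1](2)
Move 5: P2 pit3 -> P1=[4,7,5,4,4,5](0) P2=[0,6,0,0,7,2](2)
Move 6: P1 pit4 -> P1=[4,7,5,4,0,6](1) P2=[1,7,0,0,7,2](2)
Move 7: P1 pit5 -> P1=[4,7,5,4,0,0](2) P2=[2,8,1,1,8,2](2)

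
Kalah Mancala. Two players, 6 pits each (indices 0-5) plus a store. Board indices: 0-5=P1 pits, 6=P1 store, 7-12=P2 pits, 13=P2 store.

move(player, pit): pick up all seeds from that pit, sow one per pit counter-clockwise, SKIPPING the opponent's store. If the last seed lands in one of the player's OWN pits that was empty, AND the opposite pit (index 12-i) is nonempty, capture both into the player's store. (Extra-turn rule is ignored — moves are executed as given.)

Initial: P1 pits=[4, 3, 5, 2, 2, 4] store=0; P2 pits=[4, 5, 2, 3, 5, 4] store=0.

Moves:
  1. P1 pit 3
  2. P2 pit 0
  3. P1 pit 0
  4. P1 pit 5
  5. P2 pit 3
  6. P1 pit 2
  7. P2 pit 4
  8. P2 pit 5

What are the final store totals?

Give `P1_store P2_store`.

Move 1: P1 pit3 -> P1=[4,3,5,0,3,5](0) P2=[4,5,2,3,5,4](0)
Move 2: P2 pit0 -> P1=[4,3,5,0,3,5](0) P2=[0,6,3,4,6,4](0)
Move 3: P1 pit0 -> P1=[0,4,6,1,4,5](0) P2=[0,6,3,4,6,4](0)
Move 4: P1 pit5 -> P1=[0,4,6,1,4,0](1) P2=[1,7,4,5,6,4](0)
Move 5: P2 pit3 -> P1=[1,5,6,1,4,0](1) P2=[1,7,4,0,7,5](1)
Move 6: P1 pit2 -> P1=[1,5,0,2,5,1](2) P2=[2,8,4,0,7,5](1)
Move 7: P2 pit4 -> P1=[2,6,1,3,6,1](2) P2=[2,8,4,0,0,6](2)
Move 8: P2 pit5 -> P1=[3,7,2,4,7,1](2) P2=[2,8,4,0,0,0](3)

Answer: 2 3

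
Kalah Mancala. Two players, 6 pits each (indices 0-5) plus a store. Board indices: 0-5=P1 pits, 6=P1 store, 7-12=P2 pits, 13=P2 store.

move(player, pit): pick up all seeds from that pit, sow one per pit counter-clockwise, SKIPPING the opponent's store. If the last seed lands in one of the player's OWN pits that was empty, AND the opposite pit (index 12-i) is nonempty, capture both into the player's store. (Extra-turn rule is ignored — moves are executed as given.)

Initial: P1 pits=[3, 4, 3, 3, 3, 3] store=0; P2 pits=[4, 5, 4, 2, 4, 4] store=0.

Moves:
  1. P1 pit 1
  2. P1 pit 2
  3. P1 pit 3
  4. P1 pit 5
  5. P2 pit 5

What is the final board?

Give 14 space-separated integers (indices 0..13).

Move 1: P1 pit1 -> P1=[3,0,4,4,4,4](0) P2=[4,5,4,2,4,4](0)
Move 2: P1 pit2 -> P1=[3,0,0,5,5,5](1) P2=[4,5,4,2,4,4](0)
Move 3: P1 pit3 -> P1=[3,0,0,0,6,6](2) P2=[5,6,4,2,4,4](0)
Move 4: P1 pit5 -> P1=[3,0,0,0,6,0](3) P2=[6,7,5,3,5,4](0)
Move 5: P2 pit5 -> P1=[4,1,1,0,6,0](3) P2=[6,7,5,3,5,0](1)

Answer: 4 1 1 0 6 0 3 6 7 5 3 5 0 1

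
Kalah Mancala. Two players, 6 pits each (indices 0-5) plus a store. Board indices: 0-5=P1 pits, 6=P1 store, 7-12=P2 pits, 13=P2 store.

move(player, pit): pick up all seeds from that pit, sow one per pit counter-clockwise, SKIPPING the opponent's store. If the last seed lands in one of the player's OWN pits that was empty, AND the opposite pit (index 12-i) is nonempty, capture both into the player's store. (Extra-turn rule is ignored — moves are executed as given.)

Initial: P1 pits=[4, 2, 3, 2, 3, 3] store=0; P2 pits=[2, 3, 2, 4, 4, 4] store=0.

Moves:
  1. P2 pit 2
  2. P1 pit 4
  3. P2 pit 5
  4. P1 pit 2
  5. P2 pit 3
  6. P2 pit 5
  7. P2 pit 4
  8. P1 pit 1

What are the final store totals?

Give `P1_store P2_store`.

Answer: 3 4

Derivation:
Move 1: P2 pit2 -> P1=[4,2,3,2,3,3](0) P2=[2,3,0,5,5,4](0)
Move 2: P1 pit4 -> P1=[4,2,3,2,0,4](1) P2=[3,3,0,5,5,4](0)
Move 3: P2 pit5 -> P1=[5,3,4,2,0,4](1) P2=[3,3,0,5,5,0](1)
Move 4: P1 pit2 -> P1=[5,3,0,3,1,5](2) P2=[3,3,0,5,5,0](1)
Move 5: P2 pit3 -> P1=[6,4,0,3,1,5](2) P2=[3,3,0,0,6,1](2)
Move 6: P2 pit5 -> P1=[6,4,0,3,1,5](2) P2=[3,3,0,0,6,0](3)
Move 7: P2 pit4 -> P1=[7,5,1,4,1,5](2) P2=[3,3,0,0,0,1](4)
Move 8: P1 pit1 -> P1=[7,0,2,5,2,6](3) P2=[3,3,0,0,0,1](4)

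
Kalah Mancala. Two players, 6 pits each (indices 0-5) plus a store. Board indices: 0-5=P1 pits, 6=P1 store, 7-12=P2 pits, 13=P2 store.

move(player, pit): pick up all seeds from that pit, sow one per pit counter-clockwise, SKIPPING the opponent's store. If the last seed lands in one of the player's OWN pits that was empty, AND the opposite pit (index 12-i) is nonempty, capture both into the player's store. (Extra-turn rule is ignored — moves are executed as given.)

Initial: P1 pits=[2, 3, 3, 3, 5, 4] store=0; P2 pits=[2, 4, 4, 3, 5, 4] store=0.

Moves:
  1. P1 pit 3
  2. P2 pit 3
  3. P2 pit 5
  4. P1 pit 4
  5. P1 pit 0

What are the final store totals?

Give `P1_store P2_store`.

Move 1: P1 pit3 -> P1=[2,3,3,0,6,5](1) P2=[2,4,4,3,5,4](0)
Move 2: P2 pit3 -> P1=[2,3,3,0,6,5](1) P2=[2,4,4,0,6,5](1)
Move 3: P2 pit5 -> P1=[3,4,4,1,6,5](1) P2=[2,4,4,0,6,0](2)
Move 4: P1 pit4 -> P1=[3,4,4,1,0,6](2) P2=[3,5,5,1,6,0](2)
Move 5: P1 pit0 -> P1=[0,5,5,2,0,6](2) P2=[3,5,5,1,6,0](2)

Answer: 2 2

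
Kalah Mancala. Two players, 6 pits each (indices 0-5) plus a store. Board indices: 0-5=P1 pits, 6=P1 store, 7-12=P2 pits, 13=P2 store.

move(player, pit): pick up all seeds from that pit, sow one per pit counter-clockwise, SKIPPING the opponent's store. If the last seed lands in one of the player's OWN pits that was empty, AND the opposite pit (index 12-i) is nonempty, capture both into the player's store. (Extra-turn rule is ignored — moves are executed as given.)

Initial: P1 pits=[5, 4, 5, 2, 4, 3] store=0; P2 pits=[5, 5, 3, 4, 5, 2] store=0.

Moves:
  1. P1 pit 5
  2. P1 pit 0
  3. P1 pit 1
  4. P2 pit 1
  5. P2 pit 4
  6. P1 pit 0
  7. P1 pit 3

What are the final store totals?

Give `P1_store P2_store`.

Answer: 10 2

Derivation:
Move 1: P1 pit5 -> P1=[5,4,5,2,4,0](1) P2=[6,6,3,4,5,2](0)
Move 2: P1 pit0 -> P1=[0,5,6,3,5,0](8) P2=[0,6,3,4,5,2](0)
Move 3: P1 pit1 -> P1=[0,0,7,4,6,1](9) P2=[0,6,3,4,5,2](0)
Move 4: P2 pit1 -> P1=[1,0,7,4,6,1](9) P2=[0,0,4,5,6,3](1)
Move 5: P2 pit4 -> P1=[2,1,8,5,6,1](9) P2=[0,0,4,5,0,4](2)
Move 6: P1 pit0 -> P1=[0,2,9,5,6,1](9) P2=[0,0,4,5,0,4](2)
Move 7: P1 pit3 -> P1=[0,2,9,0,7,2](10) P2=[1,1,4,5,0,4](2)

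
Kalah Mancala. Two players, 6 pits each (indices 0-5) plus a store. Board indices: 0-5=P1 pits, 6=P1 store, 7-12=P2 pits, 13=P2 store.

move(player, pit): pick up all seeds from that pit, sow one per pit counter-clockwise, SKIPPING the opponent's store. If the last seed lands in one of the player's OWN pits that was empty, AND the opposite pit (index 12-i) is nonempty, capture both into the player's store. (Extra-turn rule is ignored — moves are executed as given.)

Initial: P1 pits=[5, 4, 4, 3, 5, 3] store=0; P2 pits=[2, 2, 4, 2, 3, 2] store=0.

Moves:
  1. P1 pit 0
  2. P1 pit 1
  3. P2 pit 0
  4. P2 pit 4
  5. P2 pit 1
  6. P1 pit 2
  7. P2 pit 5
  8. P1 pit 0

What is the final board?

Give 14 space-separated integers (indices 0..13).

Answer: 0 2 0 6 8 6 6 1 1 6 0 1 0 2

Derivation:
Move 1: P1 pit0 -> P1=[0,5,5,4,6,4](0) P2=[2,2,4,2,3,2](0)
Move 2: P1 pit1 -> P1=[0,0,6,5,7,5](1) P2=[2,2,4,2,3,2](0)
Move 3: P2 pit0 -> P1=[0,0,6,5,7,5](1) P2=[0,3,5,2,3,2](0)
Move 4: P2 pit4 -> P1=[1,0,6,5,7,5](1) P2=[0,3,5,2,0,3](1)
Move 5: P2 pit1 -> P1=[1,0,6,5,7,5](1) P2=[0,0,6,3,1,3](1)
Move 6: P1 pit2 -> P1=[1,0,0,6,8,6](2) P2=[1,1,6,3,1,3](1)
Move 7: P2 pit5 -> P1=[2,1,0,6,8,6](2) P2=[1,1,6,3,1,0](2)
Move 8: P1 pit0 -> P1=[0,2,0,6,8,6](6) P2=[1,1,6,0,1,0](2)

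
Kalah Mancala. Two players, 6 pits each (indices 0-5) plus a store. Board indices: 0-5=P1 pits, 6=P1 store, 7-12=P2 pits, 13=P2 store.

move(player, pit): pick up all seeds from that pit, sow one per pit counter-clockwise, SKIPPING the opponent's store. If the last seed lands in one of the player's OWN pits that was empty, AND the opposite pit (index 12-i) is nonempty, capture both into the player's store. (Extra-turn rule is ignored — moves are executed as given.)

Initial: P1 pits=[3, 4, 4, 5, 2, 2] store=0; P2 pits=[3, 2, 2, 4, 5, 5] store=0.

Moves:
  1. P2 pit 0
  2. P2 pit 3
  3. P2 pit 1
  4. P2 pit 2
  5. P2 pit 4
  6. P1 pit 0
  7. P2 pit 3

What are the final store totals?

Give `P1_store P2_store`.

Move 1: P2 pit0 -> P1=[3,4,4,5,2,2](0) P2=[0,3,3,5,5,5](0)
Move 2: P2 pit3 -> P1=[4,5,4,5,2,2](0) P2=[0,3,3,0,6,6](1)
Move 3: P2 pit1 -> P1=[4,5,4,5,2,2](0) P2=[0,0,4,1,7,6](1)
Move 4: P2 pit2 -> P1=[4,5,4,5,2,2](0) P2=[0,0,0,2,8,7](2)
Move 5: P2 pit4 -> P1=[5,6,5,6,3,3](0) P2=[0,0,0,2,0,8](3)
Move 6: P1 pit0 -> P1=[0,7,6,7,4,4](0) P2=[0,0,0,2,0,8](3)
Move 7: P2 pit3 -> P1=[0,7,6,7,4,4](0) P2=[0,0,0,0,1,9](3)

Answer: 0 3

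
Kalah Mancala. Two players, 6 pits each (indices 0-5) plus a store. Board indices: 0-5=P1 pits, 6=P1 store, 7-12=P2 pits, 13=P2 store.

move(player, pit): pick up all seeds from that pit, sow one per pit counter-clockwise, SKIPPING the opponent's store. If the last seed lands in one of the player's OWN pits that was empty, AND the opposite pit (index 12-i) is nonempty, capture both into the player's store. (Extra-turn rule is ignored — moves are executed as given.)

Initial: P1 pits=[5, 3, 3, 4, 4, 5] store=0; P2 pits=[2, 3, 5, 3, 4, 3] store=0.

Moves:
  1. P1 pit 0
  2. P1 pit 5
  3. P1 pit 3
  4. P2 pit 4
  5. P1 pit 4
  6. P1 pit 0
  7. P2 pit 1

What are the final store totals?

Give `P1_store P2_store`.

Move 1: P1 pit0 -> P1=[0,4,4,5,5,6](0) P2=[2,3,5,3,4,3](0)
Move 2: P1 pit5 -> P1=[0,4,4,5,5,0](1) P2=[3,4,6,4,5,3](0)
Move 3: P1 pit3 -> P1=[0,4,4,0,6,1](2) P2=[4,5,6,4,5,3](0)
Move 4: P2 pit4 -> P1=[1,5,5,0,6,1](2) P2=[4,5,6,4,0,4](1)
Move 5: P1 pit4 -> P1=[1,5,5,0,0,2](3) P2=[5,6,7,5,0,4](1)
Move 6: P1 pit0 -> P1=[0,6,5,0,0,2](3) P2=[5,6,7,5,0,4](1)
Move 7: P2 pit1 -> P1=[1,6,5,0,0,2](3) P2=[5,0,8,6,1,5](2)

Answer: 3 2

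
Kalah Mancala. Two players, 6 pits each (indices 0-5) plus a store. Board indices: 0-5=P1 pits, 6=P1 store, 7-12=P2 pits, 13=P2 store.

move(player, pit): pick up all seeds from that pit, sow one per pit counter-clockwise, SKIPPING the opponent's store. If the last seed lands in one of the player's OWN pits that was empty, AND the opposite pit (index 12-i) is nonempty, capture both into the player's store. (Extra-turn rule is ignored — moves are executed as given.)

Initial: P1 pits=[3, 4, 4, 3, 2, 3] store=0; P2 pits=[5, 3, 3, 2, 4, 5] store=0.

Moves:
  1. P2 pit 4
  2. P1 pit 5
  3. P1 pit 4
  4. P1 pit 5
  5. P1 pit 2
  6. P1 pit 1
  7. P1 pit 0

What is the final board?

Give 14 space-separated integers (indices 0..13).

Move 1: P2 pit4 -> P1=[4,5,4,3,2,3](0) P2=[5,3,3,2,0,6](1)
Move 2: P1 pit5 -> P1=[4,5,4,3,2,0](1) P2=[6,4,3,2,0,6](1)
Move 3: P1 pit4 -> P1=[4,5,4,3,0,1](2) P2=[6,4,3,2,0,6](1)
Move 4: P1 pit5 -> P1=[4,5,4,3,0,0](3) P2=[6,4,3,2,0,6](1)
Move 5: P1 pit2 -> P1=[4,5,0,4,1,1](4) P2=[6,4,3,2,0,6](1)
Move 6: P1 pit1 -> P1=[4,0,1,5,2,2](5) P2=[6,4,3,2,0,6](1)
Move 7: P1 pit0 -> P1=[0,1,2,6,3,2](5) P2=[6,4,3,2,0,6](1)

Answer: 0 1 2 6 3 2 5 6 4 3 2 0 6 1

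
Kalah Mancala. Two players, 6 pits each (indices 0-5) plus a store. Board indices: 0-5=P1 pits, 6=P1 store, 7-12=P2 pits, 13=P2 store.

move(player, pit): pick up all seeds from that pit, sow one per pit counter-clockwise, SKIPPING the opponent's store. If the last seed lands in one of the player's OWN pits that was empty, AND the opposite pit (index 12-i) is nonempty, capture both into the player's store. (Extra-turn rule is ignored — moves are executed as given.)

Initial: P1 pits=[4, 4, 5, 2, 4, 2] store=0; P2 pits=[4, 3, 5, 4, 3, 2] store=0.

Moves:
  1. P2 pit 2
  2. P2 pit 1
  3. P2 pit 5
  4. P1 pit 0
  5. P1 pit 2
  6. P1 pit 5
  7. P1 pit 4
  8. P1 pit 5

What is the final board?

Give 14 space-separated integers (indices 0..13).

Answer: 0 6 0 4 0 0 5 7 3 3 7 5 0 2

Derivation:
Move 1: P2 pit2 -> P1=[5,4,5,2,4,2](0) P2=[4,3,0,5,4,3](1)
Move 2: P2 pit1 -> P1=[5,4,5,2,4,2](0) P2=[4,0,1,6,5,3](1)
Move 3: P2 pit5 -> P1=[6,5,5,2,4,2](0) P2=[4,0,1,6,5,0](2)
Move 4: P1 pit0 -> P1=[0,6,6,3,5,3](1) P2=[4,0,1,6,5,0](2)
Move 5: P1 pit2 -> P1=[0,6,0,4,6,4](2) P2=[5,1,1,6,5,0](2)
Move 6: P1 pit5 -> P1=[0,6,0,4,6,0](3) P2=[6,2,2,6,5,0](2)
Move 7: P1 pit4 -> P1=[0,6,0,4,0,1](4) P2=[7,3,3,7,5,0](2)
Move 8: P1 pit5 -> P1=[0,6,0,4,0,0](5) P2=[7,3,3,7,5,0](2)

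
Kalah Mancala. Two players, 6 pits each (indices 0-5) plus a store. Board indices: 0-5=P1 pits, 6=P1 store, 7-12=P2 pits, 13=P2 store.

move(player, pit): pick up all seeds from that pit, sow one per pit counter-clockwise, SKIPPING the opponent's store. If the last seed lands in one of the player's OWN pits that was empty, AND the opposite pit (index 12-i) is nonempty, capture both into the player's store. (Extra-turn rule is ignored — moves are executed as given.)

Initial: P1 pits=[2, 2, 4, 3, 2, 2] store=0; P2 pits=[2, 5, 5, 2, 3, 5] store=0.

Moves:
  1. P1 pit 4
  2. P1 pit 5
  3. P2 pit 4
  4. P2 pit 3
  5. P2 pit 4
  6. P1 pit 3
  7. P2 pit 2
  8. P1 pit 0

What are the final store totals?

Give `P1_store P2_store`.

Answer: 3 2

Derivation:
Move 1: P1 pit4 -> P1=[2,2,4,3,0,3](1) P2=[2,5,5,2,3,5](0)
Move 2: P1 pit5 -> P1=[2,2,4,3,0,0](2) P2=[3,6,5,2,3,5](0)
Move 3: P2 pit4 -> P1=[3,2,4,3,0,0](2) P2=[3,6,5,2,0,6](1)
Move 4: P2 pit3 -> P1=[3,2,4,3,0,0](2) P2=[3,6,5,0,1,7](1)
Move 5: P2 pit4 -> P1=[3,2,4,3,0,0](2) P2=[3,6,5,0,0,8](1)
Move 6: P1 pit3 -> P1=[3,2,4,0,1,1](3) P2=[3,6,5,0,0,8](1)
Move 7: P2 pit2 -> P1=[4,2,4,0,1,1](3) P2=[3,6,0,1,1,9](2)
Move 8: P1 pit0 -> P1=[0,3,5,1,2,1](3) P2=[3,6,0,1,1,9](2)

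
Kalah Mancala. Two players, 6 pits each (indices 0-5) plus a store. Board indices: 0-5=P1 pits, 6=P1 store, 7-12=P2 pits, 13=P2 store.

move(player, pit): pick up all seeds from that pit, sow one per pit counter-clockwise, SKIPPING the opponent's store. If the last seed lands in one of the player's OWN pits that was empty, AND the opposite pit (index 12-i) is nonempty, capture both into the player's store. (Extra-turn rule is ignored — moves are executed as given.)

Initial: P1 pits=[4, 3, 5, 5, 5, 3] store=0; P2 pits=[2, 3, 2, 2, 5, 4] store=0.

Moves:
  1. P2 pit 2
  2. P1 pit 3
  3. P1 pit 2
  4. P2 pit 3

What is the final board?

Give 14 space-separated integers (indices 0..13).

Answer: 4 3 0 1 7 5 2 4 4 0 0 7 5 1

Derivation:
Move 1: P2 pit2 -> P1=[4,3,5,5,5,3](0) P2=[2,3,0,3,6,4](0)
Move 2: P1 pit3 -> P1=[4,3,5,0,6,4](1) P2=[3,4,0,3,6,4](0)
Move 3: P1 pit2 -> P1=[4,3,0,1,7,5](2) P2=[4,4,0,3,6,4](0)
Move 4: P2 pit3 -> P1=[4,3,0,1,7,5](2) P2=[4,4,0,0,7,5](1)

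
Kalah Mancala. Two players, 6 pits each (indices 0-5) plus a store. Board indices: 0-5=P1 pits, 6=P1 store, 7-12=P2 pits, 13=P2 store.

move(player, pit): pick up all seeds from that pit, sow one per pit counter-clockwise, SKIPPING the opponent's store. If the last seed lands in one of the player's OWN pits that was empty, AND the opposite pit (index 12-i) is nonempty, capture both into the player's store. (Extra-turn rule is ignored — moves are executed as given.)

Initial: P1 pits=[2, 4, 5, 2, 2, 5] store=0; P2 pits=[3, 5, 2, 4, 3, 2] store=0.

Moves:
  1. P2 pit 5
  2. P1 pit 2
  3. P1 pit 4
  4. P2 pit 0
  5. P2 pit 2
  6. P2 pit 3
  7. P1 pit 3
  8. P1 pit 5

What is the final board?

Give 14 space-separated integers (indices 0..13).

Answer: 2 5 1 0 1 0 4 1 7 1 1 7 3 6

Derivation:
Move 1: P2 pit5 -> P1=[3,4,5,2,2,5](0) P2=[3,5,2,4,3,0](1)
Move 2: P1 pit2 -> P1=[3,4,0,3,3,6](1) P2=[4,5,2,4,3,0](1)
Move 3: P1 pit4 -> P1=[3,4,0,3,0,7](2) P2=[5,5,2,4,3,0](1)
Move 4: P2 pit0 -> P1=[0,4,0,3,0,7](2) P2=[0,6,3,5,4,0](5)
Move 5: P2 pit2 -> P1=[0,4,0,3,0,7](2) P2=[0,6,0,6,5,1](5)
Move 6: P2 pit3 -> P1=[1,5,1,3,0,7](2) P2=[0,6,0,0,6,2](6)
Move 7: P1 pit3 -> P1=[1,5,1,0,1,8](3) P2=[0,6,0,0,6,2](6)
Move 8: P1 pit5 -> P1=[2,5,1,0,1,0](4) P2=[1,7,1,1,7,3](6)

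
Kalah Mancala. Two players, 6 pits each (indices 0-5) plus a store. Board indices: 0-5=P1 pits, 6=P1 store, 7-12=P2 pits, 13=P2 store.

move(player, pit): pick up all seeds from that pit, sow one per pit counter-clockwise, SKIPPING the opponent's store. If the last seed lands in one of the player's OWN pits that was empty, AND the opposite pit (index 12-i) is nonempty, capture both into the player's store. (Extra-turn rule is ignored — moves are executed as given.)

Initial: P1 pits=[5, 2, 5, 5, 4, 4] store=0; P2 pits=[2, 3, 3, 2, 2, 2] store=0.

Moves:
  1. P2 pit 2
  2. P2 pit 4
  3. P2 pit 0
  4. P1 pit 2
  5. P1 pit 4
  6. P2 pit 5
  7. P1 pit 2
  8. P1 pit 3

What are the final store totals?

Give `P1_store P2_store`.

Move 1: P2 pit2 -> P1=[5,2,5,5,4,4](0) P2=[2,3,0,3,3,3](0)
Move 2: P2 pit4 -> P1=[6,2,5,5,4,4](0) P2=[2,3,0,3,0,4](1)
Move 3: P2 pit0 -> P1=[6,2,5,0,4,4](0) P2=[0,4,0,3,0,4](7)
Move 4: P1 pit2 -> P1=[6,2,0,1,5,5](1) P2=[1,4,0,3,0,4](7)
Move 5: P1 pit4 -> P1=[6,2,0,1,0,6](2) P2=[2,5,1,3,0,4](7)
Move 6: P2 pit5 -> P1=[7,3,1,1,0,6](2) P2=[2,5,1,3,0,0](8)
Move 7: P1 pit2 -> P1=[7,3,0,2,0,6](2) P2=[2,5,1,3,0,0](8)
Move 8: P1 pit3 -> P1=[7,3,0,0,1,7](2) P2=[2,5,1,3,0,0](8)

Answer: 2 8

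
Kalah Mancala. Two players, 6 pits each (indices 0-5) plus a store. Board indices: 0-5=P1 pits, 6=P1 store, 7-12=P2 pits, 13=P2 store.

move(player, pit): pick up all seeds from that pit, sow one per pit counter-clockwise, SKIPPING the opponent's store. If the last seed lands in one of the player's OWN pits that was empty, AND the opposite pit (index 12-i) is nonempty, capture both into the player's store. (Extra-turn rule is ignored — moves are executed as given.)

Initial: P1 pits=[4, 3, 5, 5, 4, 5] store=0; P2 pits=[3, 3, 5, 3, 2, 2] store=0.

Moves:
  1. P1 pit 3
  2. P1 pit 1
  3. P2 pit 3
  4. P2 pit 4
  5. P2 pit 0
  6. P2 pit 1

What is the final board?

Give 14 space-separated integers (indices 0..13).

Answer: 5 0 6 1 6 6 1 0 0 7 2 2 5 3

Derivation:
Move 1: P1 pit3 -> P1=[4,3,5,0,5,6](1) P2=[4,4,5,3,2,2](0)
Move 2: P1 pit1 -> P1=[4,0,6,1,6,6](1) P2=[4,4,5,3,2,2](0)
Move 3: P2 pit3 -> P1=[4,0,6,1,6,6](1) P2=[4,4,5,0,3,3](1)
Move 4: P2 pit4 -> P1=[5,0,6,1,6,6](1) P2=[4,4,5,0,0,4](2)
Move 5: P2 pit0 -> P1=[5,0,6,1,6,6](1) P2=[0,5,6,1,1,4](2)
Move 6: P2 pit1 -> P1=[5,0,6,1,6,6](1) P2=[0,0,7,2,2,5](3)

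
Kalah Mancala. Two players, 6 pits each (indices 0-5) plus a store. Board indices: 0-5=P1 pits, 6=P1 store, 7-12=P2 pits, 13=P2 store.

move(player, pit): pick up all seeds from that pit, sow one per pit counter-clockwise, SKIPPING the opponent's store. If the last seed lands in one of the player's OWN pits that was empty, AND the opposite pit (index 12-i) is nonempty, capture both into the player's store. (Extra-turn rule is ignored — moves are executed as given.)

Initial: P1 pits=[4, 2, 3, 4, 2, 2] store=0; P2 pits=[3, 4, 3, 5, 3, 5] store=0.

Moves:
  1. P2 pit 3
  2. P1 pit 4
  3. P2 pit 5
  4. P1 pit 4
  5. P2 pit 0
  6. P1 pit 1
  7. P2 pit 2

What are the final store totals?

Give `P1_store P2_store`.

Move 1: P2 pit3 -> P1=[5,3,3,4,2,2](0) P2=[3,4,3,0,4,6](1)
Move 2: P1 pit4 -> P1=[5,3,3,4,0,3](1) P2=[3,4,3,0,4,6](1)
Move 3: P2 pit5 -> P1=[6,4,4,5,1,3](1) P2=[3,4,3,0,4,0](2)
Move 4: P1 pit4 -> P1=[6,4,4,5,0,4](1) P2=[3,4,3,0,4,0](2)
Move 5: P2 pit0 -> P1=[6,4,0,5,0,4](1) P2=[0,5,4,0,4,0](7)
Move 6: P1 pit1 -> P1=[6,0,1,6,1,5](1) P2=[0,5,4,0,4,0](7)
Move 7: P2 pit2 -> P1=[6,0,1,6,1,5](1) P2=[0,5,0,1,5,1](8)

Answer: 1 8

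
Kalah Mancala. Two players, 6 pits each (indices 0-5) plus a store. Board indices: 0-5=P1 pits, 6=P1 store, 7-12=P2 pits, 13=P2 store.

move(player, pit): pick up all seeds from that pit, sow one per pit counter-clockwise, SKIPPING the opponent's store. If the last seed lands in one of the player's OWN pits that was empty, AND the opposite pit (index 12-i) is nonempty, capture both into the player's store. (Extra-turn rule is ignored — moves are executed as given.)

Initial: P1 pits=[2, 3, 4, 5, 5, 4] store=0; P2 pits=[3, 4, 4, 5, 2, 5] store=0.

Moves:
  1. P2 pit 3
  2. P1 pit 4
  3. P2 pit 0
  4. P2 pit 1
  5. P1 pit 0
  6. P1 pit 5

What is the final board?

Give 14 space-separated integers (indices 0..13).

Answer: 0 5 5 6 1 0 2 1 1 8 3 5 7 2

Derivation:
Move 1: P2 pit3 -> P1=[3,4,4,5,5,4](0) P2=[3,4,4,0,3,6](1)
Move 2: P1 pit4 -> P1=[3,4,4,5,0,5](1) P2=[4,5,5,0,3,6](1)
Move 3: P2 pit0 -> P1=[3,4,4,5,0,5](1) P2=[0,6,6,1,4,6](1)
Move 4: P2 pit1 -> P1=[4,4,4,5,0,5](1) P2=[0,0,7,2,5,7](2)
Move 5: P1 pit0 -> P1=[0,5,5,6,1,5](1) P2=[0,0,7,2,5,7](2)
Move 6: P1 pit5 -> P1=[0,5,5,6,1,0](2) P2=[1,1,8,3,5,7](2)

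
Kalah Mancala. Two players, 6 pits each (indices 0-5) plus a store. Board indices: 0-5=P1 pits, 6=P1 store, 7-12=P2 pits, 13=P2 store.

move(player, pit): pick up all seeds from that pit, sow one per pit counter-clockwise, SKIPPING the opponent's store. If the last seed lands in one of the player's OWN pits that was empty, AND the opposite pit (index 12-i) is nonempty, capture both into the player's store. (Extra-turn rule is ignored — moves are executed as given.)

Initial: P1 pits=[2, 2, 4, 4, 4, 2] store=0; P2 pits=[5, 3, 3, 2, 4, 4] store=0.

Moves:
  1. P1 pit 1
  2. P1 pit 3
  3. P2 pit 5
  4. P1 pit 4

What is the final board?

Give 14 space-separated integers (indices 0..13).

Move 1: P1 pit1 -> P1=[2,0,5,5,4,2](0) P2=[5,3,3,2,4,4](0)
Move 2: P1 pit3 -> P1=[2,0,5,0,5,3](1) P2=[6,4,3,2,4,4](0)
Move 3: P2 pit5 -> P1=[3,1,6,0,5,3](1) P2=[6,4,3,2,4,0](1)
Move 4: P1 pit4 -> P1=[3,1,6,0,0,4](2) P2=[7,5,4,2,4,0](1)

Answer: 3 1 6 0 0 4 2 7 5 4 2 4 0 1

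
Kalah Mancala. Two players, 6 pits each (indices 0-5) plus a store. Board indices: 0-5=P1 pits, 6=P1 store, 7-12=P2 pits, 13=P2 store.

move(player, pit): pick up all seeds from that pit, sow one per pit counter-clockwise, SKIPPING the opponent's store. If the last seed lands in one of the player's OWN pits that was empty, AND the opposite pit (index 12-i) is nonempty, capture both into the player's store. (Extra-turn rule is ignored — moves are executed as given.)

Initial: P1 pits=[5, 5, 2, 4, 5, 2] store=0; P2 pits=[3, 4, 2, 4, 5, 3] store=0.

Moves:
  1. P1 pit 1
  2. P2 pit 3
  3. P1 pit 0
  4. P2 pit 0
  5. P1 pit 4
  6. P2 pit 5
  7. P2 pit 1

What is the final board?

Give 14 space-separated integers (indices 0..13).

Answer: 2 2 1 6 0 5 3 1 0 5 2 8 1 8

Derivation:
Move 1: P1 pit1 -> P1=[5,0,3,5,6,3](1) P2=[3,4,2,4,5,3](0)
Move 2: P2 pit3 -> P1=[6,0,3,5,6,3](1) P2=[3,4,2,0,6,4](1)
Move 3: P1 pit0 -> P1=[0,1,4,6,7,4](2) P2=[3,4,2,0,6,4](1)
Move 4: P2 pit0 -> P1=[0,1,0,6,7,4](2) P2=[0,5,3,0,6,4](6)
Move 5: P1 pit4 -> P1=[0,1,0,6,0,5](3) P2=[1,6,4,1,7,4](6)
Move 6: P2 pit5 -> P1=[1,2,1,6,0,5](3) P2=[1,6,4,1,7,0](7)
Move 7: P2 pit1 -> P1=[2,2,1,6,0,5](3) P2=[1,0,5,2,8,1](8)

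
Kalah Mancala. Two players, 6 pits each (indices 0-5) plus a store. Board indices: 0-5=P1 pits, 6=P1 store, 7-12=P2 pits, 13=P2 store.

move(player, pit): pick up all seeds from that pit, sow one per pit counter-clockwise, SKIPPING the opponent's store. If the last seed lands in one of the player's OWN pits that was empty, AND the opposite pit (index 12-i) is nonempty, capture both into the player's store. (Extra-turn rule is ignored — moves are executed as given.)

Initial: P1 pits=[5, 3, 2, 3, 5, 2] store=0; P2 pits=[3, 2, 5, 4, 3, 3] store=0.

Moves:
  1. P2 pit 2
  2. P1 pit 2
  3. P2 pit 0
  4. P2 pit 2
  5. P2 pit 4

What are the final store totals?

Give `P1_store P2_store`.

Move 1: P2 pit2 -> P1=[6,3,2,3,5,2](0) P2=[3,2,0,5,4,4](1)
Move 2: P1 pit2 -> P1=[6,3,0,4,6,2](0) P2=[3,2,0,5,4,4](1)
Move 3: P2 pit0 -> P1=[6,3,0,4,6,2](0) P2=[0,3,1,6,4,4](1)
Move 4: P2 pit2 -> P1=[6,3,0,4,6,2](0) P2=[0,3,0,7,4,4](1)
Move 5: P2 pit4 -> P1=[7,4,0,4,6,2](0) P2=[0,3,0,7,0,5](2)

Answer: 0 2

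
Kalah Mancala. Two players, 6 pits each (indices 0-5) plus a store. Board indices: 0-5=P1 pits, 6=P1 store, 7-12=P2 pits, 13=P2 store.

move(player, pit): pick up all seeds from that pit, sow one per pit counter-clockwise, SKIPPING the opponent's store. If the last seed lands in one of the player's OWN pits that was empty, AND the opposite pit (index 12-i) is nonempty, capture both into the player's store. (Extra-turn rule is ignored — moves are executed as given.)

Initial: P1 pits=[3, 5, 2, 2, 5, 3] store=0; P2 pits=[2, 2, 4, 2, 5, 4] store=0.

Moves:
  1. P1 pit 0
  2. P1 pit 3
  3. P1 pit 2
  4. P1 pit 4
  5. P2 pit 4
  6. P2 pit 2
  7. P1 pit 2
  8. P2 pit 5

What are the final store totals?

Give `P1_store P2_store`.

Answer: 2 3

Derivation:
Move 1: P1 pit0 -> P1=[0,6,3,3,5,3](0) P2=[2,2,4,2,5,4](0)
Move 2: P1 pit3 -> P1=[0,6,3,0,6,4](1) P2=[2,2,4,2,5,4](0)
Move 3: P1 pit2 -> P1=[0,6,0,1,7,5](1) P2=[2,2,4,2,5,4](0)
Move 4: P1 pit4 -> P1=[0,6,0,1,0,6](2) P2=[3,3,5,3,6,4](0)
Move 5: P2 pit4 -> P1=[1,7,1,2,0,6](2) P2=[3,3,5,3,0,5](1)
Move 6: P2 pit2 -> P1=[2,7,1,2,0,6](2) P2=[3,3,0,4,1,6](2)
Move 7: P1 pit2 -> P1=[2,7,0,3,0,6](2) P2=[3,3,0,4,1,6](2)
Move 8: P2 pit5 -> P1=[3,8,1,4,1,6](2) P2=[3,3,0,4,1,0](3)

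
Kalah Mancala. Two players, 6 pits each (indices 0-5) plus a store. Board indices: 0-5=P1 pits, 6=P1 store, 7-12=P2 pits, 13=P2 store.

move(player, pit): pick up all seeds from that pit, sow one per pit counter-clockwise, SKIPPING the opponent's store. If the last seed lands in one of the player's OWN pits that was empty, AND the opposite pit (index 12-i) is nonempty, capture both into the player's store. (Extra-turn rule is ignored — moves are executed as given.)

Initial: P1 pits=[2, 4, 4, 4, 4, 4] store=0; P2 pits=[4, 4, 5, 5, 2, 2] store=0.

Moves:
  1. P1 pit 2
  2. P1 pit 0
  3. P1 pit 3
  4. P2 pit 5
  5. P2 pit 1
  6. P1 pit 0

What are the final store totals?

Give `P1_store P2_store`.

Move 1: P1 pit2 -> P1=[2,4,0,5,5,5](1) P2=[4,4,5,5,2,2](0)
Move 2: P1 pit0 -> P1=[0,5,0,5,5,5](7) P2=[4,4,5,0,2,2](0)
Move 3: P1 pit3 -> P1=[0,5,0,0,6,6](8) P2=[5,5,5,0,2,2](0)
Move 4: P2 pit5 -> P1=[1,5,0,0,6,6](8) P2=[5,5,5,0,2,0](1)
Move 5: P2 pit1 -> P1=[1,5,0,0,6,6](8) P2=[5,0,6,1,3,1](2)
Move 6: P1 pit0 -> P1=[0,6,0,0,6,6](8) P2=[5,0,6,1,3,1](2)

Answer: 8 2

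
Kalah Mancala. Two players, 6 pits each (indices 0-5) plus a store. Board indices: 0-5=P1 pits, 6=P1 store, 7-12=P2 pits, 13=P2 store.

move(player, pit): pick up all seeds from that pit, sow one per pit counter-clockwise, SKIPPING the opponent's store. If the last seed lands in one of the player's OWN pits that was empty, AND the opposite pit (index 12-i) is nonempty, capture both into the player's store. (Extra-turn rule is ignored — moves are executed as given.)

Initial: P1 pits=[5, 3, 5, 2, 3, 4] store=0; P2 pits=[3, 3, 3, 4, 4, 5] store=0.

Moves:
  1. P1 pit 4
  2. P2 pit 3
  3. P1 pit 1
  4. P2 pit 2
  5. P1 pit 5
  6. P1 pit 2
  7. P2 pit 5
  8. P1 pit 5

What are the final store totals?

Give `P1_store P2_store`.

Move 1: P1 pit4 -> P1=[5,3,5,2,0,5](1) P2=[4,3,3,4,4,5](0)
Move 2: P2 pit3 -> P1=[6,3,5,2,0,5](1) P2=[4,3,3,0,5,6](1)
Move 3: P1 pit1 -> P1=[6,0,6,3,0,5](5) P2=[4,0,3,0,5,6](1)
Move 4: P2 pit2 -> P1=[6,0,6,3,0,5](5) P2=[4,0,0,1,6,7](1)
Move 5: P1 pit5 -> P1=[6,0,6,3,0,0](6) P2=[5,1,1,2,6,7](1)
Move 6: P1 pit2 -> P1=[6,0,0,4,1,1](7) P2=[6,2,1,2,6,7](1)
Move 7: P2 pit5 -> P1=[7,1,1,5,2,2](7) P2=[6,2,1,2,6,0](2)
Move 8: P1 pit5 -> P1=[7,1,1,5,2,0](8) P2=[7,2,1,2,6,0](2)

Answer: 8 2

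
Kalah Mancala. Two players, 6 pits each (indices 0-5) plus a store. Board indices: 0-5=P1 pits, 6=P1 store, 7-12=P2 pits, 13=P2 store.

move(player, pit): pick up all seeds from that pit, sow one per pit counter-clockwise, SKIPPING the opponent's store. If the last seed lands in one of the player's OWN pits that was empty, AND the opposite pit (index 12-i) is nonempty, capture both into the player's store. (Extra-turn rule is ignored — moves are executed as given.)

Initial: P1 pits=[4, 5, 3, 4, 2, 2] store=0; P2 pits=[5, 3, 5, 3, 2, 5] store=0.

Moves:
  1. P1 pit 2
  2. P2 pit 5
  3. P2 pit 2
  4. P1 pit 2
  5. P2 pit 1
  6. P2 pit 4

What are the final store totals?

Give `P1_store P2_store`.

Move 1: P1 pit2 -> P1=[4,5,0,5,3,3](0) P2=[5,3,5,3,2,5](0)
Move 2: P2 pit5 -> P1=[5,6,1,6,3,3](0) P2=[5,3,5,3,2,0](1)
Move 3: P2 pit2 -> P1=[6,6,1,6,3,3](0) P2=[5,3,0,4,3,1](2)
Move 4: P1 pit2 -> P1=[6,6,0,7,3,3](0) P2=[5,3,0,4,3,1](2)
Move 5: P2 pit1 -> P1=[6,6,0,7,3,3](0) P2=[5,0,1,5,4,1](2)
Move 6: P2 pit4 -> P1=[7,7,0,7,3,3](0) P2=[5,0,1,5,0,2](3)

Answer: 0 3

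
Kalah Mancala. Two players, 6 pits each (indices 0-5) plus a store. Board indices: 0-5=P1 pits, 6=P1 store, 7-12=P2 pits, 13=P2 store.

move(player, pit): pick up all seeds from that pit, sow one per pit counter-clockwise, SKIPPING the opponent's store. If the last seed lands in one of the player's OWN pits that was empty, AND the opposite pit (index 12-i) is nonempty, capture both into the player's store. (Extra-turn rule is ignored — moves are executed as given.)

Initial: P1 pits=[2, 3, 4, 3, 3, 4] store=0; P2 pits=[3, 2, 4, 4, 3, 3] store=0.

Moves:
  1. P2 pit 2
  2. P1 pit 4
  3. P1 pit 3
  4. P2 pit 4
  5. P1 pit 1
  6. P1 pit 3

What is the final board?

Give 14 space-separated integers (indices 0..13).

Move 1: P2 pit2 -> P1=[2,3,4,3,3,4](0) P2=[3,2,0,5,4,4](1)
Move 2: P1 pit4 -> P1=[2,3,4,3,0,5](1) P2=[4,2,0,5,4,4](1)
Move 3: P1 pit3 -> P1=[2,3,4,0,1,6](2) P2=[4,2,0,5,4,4](1)
Move 4: P2 pit4 -> P1=[3,4,4,0,1,6](2) P2=[4,2,0,5,0,5](2)
Move 5: P1 pit1 -> P1=[3,0,5,1,2,7](2) P2=[4,2,0,5,0,5](2)
Move 6: P1 pit3 -> P1=[3,0,5,0,3,7](2) P2=[4,2,0,5,0,5](2)

Answer: 3 0 5 0 3 7 2 4 2 0 5 0 5 2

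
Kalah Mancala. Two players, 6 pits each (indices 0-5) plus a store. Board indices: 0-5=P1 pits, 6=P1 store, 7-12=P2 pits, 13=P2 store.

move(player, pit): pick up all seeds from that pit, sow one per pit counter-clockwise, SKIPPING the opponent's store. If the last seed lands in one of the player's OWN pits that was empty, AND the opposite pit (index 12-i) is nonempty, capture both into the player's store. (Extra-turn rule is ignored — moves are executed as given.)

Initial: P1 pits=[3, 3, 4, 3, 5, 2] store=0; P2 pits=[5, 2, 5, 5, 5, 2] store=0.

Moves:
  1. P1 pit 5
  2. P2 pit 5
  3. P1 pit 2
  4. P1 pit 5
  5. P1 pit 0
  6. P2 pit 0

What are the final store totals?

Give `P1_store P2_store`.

Answer: 3 2

Derivation:
Move 1: P1 pit5 -> P1=[3,3,4,3,5,0](1) P2=[6,2,5,5,5,2](0)
Move 2: P2 pit5 -> P1=[4,3,4,3,5,0](1) P2=[6,2,5,5,5,0](1)
Move 3: P1 pit2 -> P1=[4,3,0,4,6,1](2) P2=[6,2,5,5,5,0](1)
Move 4: P1 pit5 -> P1=[4,3,0,4,6,0](3) P2=[6,2,5,5,5,0](1)
Move 5: P1 pit0 -> P1=[0,4,1,5,7,0](3) P2=[6,2,5,5,5,0](1)
Move 6: P2 pit0 -> P1=[0,4,1,5,7,0](3) P2=[0,3,6,6,6,1](2)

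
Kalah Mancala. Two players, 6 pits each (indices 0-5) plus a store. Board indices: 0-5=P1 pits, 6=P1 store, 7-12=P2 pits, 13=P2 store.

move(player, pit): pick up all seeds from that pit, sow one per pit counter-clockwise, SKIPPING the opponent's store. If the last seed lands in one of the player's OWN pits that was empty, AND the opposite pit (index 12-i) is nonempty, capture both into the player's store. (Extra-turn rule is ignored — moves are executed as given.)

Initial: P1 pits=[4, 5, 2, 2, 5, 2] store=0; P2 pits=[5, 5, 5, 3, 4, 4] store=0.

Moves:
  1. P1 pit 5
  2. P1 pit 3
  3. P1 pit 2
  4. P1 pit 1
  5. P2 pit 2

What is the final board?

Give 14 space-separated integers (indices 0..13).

Answer: 5 0 1 2 8 1 9 0 5 0 4 5 5 1

Derivation:
Move 1: P1 pit5 -> P1=[4,5,2,2,5,0](1) P2=[6,5,5,3,4,4](0)
Move 2: P1 pit3 -> P1=[4,5,2,0,6,0](8) P2=[0,5,5,3,4,4](0)
Move 3: P1 pit2 -> P1=[4,5,0,1,7,0](8) P2=[0,5,5,3,4,4](0)
Move 4: P1 pit1 -> P1=[4,0,1,2,8,1](9) P2=[0,5,5,3,4,4](0)
Move 5: P2 pit2 -> P1=[5,0,1,2,8,1](9) P2=[0,5,0,4,5,5](1)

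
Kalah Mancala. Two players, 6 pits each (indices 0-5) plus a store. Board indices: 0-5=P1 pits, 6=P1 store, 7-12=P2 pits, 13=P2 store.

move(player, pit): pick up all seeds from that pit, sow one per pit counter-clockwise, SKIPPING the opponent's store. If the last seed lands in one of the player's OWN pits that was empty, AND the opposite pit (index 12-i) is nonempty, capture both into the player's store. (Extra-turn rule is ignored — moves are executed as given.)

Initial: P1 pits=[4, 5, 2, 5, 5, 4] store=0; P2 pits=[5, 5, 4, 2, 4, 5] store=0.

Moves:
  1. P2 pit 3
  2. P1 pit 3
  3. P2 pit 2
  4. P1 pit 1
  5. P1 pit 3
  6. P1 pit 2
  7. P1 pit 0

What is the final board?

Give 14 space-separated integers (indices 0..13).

Move 1: P2 pit3 -> P1=[4,5,2,5,5,4](0) P2=[5,5,4,0,5,6](0)
Move 2: P1 pit3 -> P1=[4,5,2,0,6,5](1) P2=[6,6,4,0,5,6](0)
Move 3: P2 pit2 -> P1=[4,5,2,0,6,5](1) P2=[6,6,0,1,6,7](1)
Move 4: P1 pit1 -> P1=[4,0,3,1,7,6](2) P2=[6,6,0,1,6,7](1)
Move 5: P1 pit3 -> P1=[4,0,3,0,8,6](2) P2=[6,6,0,1,6,7](1)
Move 6: P1 pit2 -> P1=[4,0,0,1,9,7](2) P2=[6,6,0,1,6,7](1)
Move 7: P1 pit0 -> P1=[0,1,1,2,10,7](2) P2=[6,6,0,1,6,7](1)

Answer: 0 1 1 2 10 7 2 6 6 0 1 6 7 1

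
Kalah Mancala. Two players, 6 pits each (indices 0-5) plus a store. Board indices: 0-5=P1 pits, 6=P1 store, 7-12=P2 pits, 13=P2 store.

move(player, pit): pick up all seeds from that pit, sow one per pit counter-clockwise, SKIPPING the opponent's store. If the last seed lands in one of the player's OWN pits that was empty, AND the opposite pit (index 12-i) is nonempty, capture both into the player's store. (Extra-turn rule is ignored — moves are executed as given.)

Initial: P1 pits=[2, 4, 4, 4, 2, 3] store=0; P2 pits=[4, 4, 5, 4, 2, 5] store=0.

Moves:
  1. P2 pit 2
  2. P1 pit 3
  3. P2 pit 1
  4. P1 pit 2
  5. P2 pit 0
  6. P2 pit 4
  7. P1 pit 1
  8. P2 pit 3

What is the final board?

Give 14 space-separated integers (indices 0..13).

Answer: 5 1 3 3 5 6 3 0 1 2 0 1 10 3

Derivation:
Move 1: P2 pit2 -> P1=[3,4,4,4,2,3](0) P2=[4,4,0,5,3,6](1)
Move 2: P1 pit3 -> P1=[3,4,4,0,3,4](1) P2=[5,4,0,5,3,6](1)
Move 3: P2 pit1 -> P1=[3,4,4,0,3,4](1) P2=[5,0,1,6,4,7](1)
Move 4: P1 pit2 -> P1=[3,4,0,1,4,5](2) P2=[5,0,1,6,4,7](1)
Move 5: P2 pit0 -> P1=[3,4,0,1,4,5](2) P2=[0,1,2,7,5,8](1)
Move 6: P2 pit4 -> P1=[4,5,1,1,4,5](2) P2=[0,1,2,7,0,9](2)
Move 7: P1 pit1 -> P1=[4,0,2,2,5,6](3) P2=[0,1,2,7,0,9](2)
Move 8: P2 pit3 -> P1=[5,1,3,3,5,6](3) P2=[0,1,2,0,1,10](3)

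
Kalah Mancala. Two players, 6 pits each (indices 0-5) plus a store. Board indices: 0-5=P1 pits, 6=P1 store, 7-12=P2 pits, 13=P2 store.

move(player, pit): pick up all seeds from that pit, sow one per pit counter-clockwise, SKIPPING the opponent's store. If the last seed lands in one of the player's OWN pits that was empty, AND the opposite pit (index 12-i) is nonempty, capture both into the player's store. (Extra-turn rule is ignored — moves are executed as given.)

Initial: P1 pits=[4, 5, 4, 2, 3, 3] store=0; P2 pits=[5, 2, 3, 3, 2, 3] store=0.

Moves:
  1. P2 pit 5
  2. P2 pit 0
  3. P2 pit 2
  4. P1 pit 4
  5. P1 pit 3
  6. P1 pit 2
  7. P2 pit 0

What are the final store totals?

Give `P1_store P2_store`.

Answer: 2 8

Derivation:
Move 1: P2 pit5 -> P1=[5,6,4,2,3,3](0) P2=[5,2,3,3,2,0](1)
Move 2: P2 pit0 -> P1=[0,6,4,2,3,3](0) P2=[0,3,4,4,3,0](7)
Move 3: P2 pit2 -> P1=[0,6,4,2,3,3](0) P2=[0,3,0,5,4,1](8)
Move 4: P1 pit4 -> P1=[0,6,4,2,0,4](1) P2=[1,3,0,5,4,1](8)
Move 5: P1 pit3 -> P1=[0,6,4,0,1,5](1) P2=[1,3,0,5,4,1](8)
Move 6: P1 pit2 -> P1=[0,6,0,1,2,6](2) P2=[1,3,0,5,4,1](8)
Move 7: P2 pit0 -> P1=[0,6,0,1,2,6](2) P2=[0,4,0,5,4,1](8)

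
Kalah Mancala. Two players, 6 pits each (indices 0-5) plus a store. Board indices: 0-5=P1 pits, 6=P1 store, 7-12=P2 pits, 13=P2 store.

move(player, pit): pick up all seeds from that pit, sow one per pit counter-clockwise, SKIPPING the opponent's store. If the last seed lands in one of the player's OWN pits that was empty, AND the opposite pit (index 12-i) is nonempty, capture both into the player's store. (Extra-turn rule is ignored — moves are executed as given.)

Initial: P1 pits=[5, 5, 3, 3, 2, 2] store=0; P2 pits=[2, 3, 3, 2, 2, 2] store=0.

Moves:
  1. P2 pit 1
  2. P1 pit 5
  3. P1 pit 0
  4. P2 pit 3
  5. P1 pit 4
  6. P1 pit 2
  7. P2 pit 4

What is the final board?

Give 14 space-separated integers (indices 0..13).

Move 1: P2 pit1 -> P1=[5,5,3,3,2,2](0) P2=[2,0,4,3,3,2](0)
Move 2: P1 pit5 -> P1=[5,5,3,3,2,0](1) P2=[3,0,4,3,3,2](0)
Move 3: P1 pit0 -> P1=[0,6,4,4,3,0](5) P2=[0,0,4,3,3,2](0)
Move 4: P2 pit3 -> P1=[0,6,4,4,3,0](5) P2=[0,0,4,0,4,3](1)
Move 5: P1 pit4 -> P1=[0,6,4,4,0,1](6) P2=[1,0,4,0,4,3](1)
Move 6: P1 pit2 -> P1=[0,6,0,5,1,2](7) P2=[1,0,4,0,4,3](1)
Move 7: P2 pit4 -> P1=[1,7,0,5,1,2](7) P2=[1,0,4,0,0,4](2)

Answer: 1 7 0 5 1 2 7 1 0 4 0 0 4 2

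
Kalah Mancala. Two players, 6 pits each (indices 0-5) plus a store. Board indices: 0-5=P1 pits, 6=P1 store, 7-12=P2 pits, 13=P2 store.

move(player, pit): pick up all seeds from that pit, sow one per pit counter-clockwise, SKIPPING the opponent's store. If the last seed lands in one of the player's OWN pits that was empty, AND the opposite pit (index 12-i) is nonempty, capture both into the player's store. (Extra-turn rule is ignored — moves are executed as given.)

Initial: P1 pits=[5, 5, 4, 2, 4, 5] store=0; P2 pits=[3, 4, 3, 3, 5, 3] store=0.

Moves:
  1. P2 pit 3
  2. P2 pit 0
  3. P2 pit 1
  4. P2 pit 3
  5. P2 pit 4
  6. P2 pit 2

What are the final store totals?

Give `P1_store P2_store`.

Move 1: P2 pit3 -> P1=[5,5,4,2,4,5](0) P2=[3,4,3,0,6,4](1)
Move 2: P2 pit0 -> P1=[5,5,0,2,4,5](0) P2=[0,5,4,0,6,4](6)
Move 3: P2 pit1 -> P1=[5,5,0,2,4,5](0) P2=[0,0,5,1,7,5](7)
Move 4: P2 pit3 -> P1=[5,5,0,2,4,5](0) P2=[0,0,5,0,8,5](7)
Move 5: P2 pit4 -> P1=[6,6,1,3,5,6](0) P2=[0,0,5,0,0,6](8)
Move 6: P2 pit2 -> P1=[7,6,1,3,5,6](0) P2=[0,0,0,1,1,7](9)

Answer: 0 9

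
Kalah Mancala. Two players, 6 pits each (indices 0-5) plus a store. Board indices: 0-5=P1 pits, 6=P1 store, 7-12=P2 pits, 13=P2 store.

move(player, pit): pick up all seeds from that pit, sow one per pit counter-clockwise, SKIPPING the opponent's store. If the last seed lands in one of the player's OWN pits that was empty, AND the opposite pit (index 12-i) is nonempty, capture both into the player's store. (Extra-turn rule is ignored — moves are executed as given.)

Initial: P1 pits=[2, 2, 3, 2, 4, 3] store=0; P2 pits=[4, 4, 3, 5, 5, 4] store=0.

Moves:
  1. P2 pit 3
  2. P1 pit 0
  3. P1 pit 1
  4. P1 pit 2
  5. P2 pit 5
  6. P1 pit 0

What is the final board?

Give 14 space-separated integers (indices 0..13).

Move 1: P2 pit3 -> P1=[3,3,3,2,4,3](0) P2=[4,4,3,0,6,5](1)
Move 2: P1 pit0 -> P1=[0,4,4,3,4,3](0) P2=[4,4,3,0,6,5](1)
Move 3: P1 pit1 -> P1=[0,0,5,4,5,4](0) P2=[4,4,3,0,6,5](1)
Move 4: P1 pit2 -> P1=[0,0,0,5,6,5](1) P2=[5,4,3,0,6,5](1)
Move 5: P2 pit5 -> P1=[1,1,1,6,6,5](1) P2=[5,4,3,0,6,0](2)
Move 6: P1 pit0 -> P1=[0,2,1,6,6,5](1) P2=[5,4,3,0,6,0](2)

Answer: 0 2 1 6 6 5 1 5 4 3 0 6 0 2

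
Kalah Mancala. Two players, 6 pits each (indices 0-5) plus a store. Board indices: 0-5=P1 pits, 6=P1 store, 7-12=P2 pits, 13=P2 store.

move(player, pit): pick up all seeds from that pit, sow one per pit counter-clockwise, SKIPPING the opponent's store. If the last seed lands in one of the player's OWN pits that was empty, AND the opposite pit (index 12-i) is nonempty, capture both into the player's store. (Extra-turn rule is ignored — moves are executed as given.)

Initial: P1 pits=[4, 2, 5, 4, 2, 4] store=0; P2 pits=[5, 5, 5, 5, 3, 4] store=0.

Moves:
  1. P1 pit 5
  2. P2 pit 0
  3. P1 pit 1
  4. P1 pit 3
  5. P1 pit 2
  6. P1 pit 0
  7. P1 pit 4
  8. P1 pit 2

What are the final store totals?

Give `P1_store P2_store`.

Move 1: P1 pit5 -> P1=[4,2,5,4,2,0](1) P2=[6,6,6,5,3,4](0)
Move 2: P2 pit0 -> P1=[4,2,5,4,2,0](1) P2=[0,7,7,6,4,5](1)
Move 3: P1 pit1 -> P1=[4,0,6,5,2,0](1) P2=[0,7,7,6,4,5](1)
Move 4: P1 pit3 -> P1=[4,0,6,0,3,1](2) P2=[1,8,7,6,4,5](1)
Move 5: P1 pit2 -> P1=[4,0,0,1,4,2](3) P2=[2,9,7,6,4,5](1)
Move 6: P1 pit0 -> P1=[0,1,1,2,5,2](3) P2=[2,9,7,6,4,5](1)
Move 7: P1 pit4 -> P1=[0,1,1,2,0,3](4) P2=[3,10,8,6,4,5](1)
Move 8: P1 pit2 -> P1=[0,1,0,3,0,3](4) P2=[3,10,8,6,4,5](1)

Answer: 4 1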